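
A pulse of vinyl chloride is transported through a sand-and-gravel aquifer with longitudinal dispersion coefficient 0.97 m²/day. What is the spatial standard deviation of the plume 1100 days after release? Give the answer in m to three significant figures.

Dispersive spreading gives a Gaussian with σ² = 2Dt; advection only shifts the center.
σ = √(2 × 0.97 × 1100) = 46.2 m.

46.2 m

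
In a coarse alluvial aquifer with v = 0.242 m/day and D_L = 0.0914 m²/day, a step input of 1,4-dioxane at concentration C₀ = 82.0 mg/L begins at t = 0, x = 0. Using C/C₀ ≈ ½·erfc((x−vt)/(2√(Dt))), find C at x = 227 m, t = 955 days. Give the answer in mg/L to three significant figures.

51.0 mg/L

For a continuous step input, C/C₀ ≈ ½·erfc((x−vt)/(2√(Dt))).
vt = 0.242 × 955 = 231.11 m and 2√(Dt) = 2√(0.0914 × 955) = 18.69 m.
Argument (x−vt)/(2√(Dt)) = (227 − 231.11)/18.69 = -0.2199; ½·erfc(-0.2199) = 0.6221.
C = 82.0 × 0.6221 = 51.0 mg/L.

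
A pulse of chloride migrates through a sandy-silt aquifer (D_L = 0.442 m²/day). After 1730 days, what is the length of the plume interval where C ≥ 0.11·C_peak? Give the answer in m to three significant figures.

164 m

The plume is Gaussian with σ = √(2Dt) = √(2 × 0.442 × 1730) = 39.11 m.
C/C_peak = exp(−Δx²/(2σ²)) = 0.11 ⇒ Δx = σ·√(−2 ln 0.11) = 39.11 × 2.101 = 82.17 m.
Width = 2Δx = 164 m.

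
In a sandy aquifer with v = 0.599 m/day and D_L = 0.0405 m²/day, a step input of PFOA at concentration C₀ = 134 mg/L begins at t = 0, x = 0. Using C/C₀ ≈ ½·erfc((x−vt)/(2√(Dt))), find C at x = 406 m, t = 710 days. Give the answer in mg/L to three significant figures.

133 mg/L

For a continuous step input, C/C₀ ≈ ½·erfc((x−vt)/(2√(Dt))).
vt = 0.599 × 710 = 425.29 m and 2√(Dt) = 2√(0.0405 × 710) = 10.72 m.
Argument (x−vt)/(2√(Dt)) = (406 − 425.29)/10.72 = -1.799; ½·erfc(-1.799) = 0.9945.
C = 134 × 0.9945 = 133 mg/L.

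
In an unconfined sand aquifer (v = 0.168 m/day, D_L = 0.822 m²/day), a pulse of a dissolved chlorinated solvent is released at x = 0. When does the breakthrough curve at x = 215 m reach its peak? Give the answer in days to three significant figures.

1250 days

For the 1D instantaneous-source solution, setting ∂C/∂t = 0 at fixed x gives v²t² + 2Dt − x² = 0, so t = (√(D² + v²x²) − D)/v².
√(D² + v²x²) = √(0.822² + 0.168² × 215²) = 36.13; v² = 0.028224.
t = (36.13 − 0.822)/0.028224 = 1250 days (vs. the pure-advection estimate x/v = 1280 d).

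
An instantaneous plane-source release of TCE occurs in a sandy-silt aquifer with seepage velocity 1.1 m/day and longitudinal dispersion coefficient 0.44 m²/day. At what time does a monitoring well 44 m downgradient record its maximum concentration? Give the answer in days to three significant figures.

39.6 days

For the 1D instantaneous-source solution, setting ∂C/∂t = 0 at fixed x gives v²t² + 2Dt − x² = 0, so t = (√(D² + v²x²) − D)/v².
√(D² + v²x²) = √(0.44² + 1.1² × 44²) = 48.40; v² = 1.21.
t = (48.40 − 0.44)/1.21 = 39.6 days (vs. the pure-advection estimate x/v = 40.0 d).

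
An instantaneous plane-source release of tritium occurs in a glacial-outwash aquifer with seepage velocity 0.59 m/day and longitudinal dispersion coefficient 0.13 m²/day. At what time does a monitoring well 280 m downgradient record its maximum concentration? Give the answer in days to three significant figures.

474 days

For the 1D instantaneous-source solution, setting ∂C/∂t = 0 at fixed x gives v²t² + 2Dt − x² = 0, so t = (√(D² + v²x²) − D)/v².
√(D² + v²x²) = √(0.13² + 0.59² × 280²) = 165.2; v² = 0.3481.
t = (165.2 − 0.13)/0.3481 = 474 days (vs. the pure-advection estimate x/v = 475 d).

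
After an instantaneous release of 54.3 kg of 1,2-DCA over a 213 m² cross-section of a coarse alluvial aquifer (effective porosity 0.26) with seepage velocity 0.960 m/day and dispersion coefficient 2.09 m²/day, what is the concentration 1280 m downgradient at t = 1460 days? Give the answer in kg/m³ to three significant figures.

For an instantaneous plane source, C(x,t) = M/(n_e·A·√(4πDt)) · exp(−(x−vt)²/(4Dt)), with n_e·A the pore (flow) area.
Plume center vt = 0.960 × 1460 = 1401.6 m, so the well at 1280 m is 121.6 m upgradient of the peak.
√(4πDt) = 195.8 m, giving peak height M/(n_e·A·√(4πDt)) = 54.3/(0.26 × 213 × 195.8) = 0.005008 kg/m³.
(x−vt)²/(4Dt) = (-121.6)²/(4 × 2.09 × 1460) = 1.211; exp(−1.211) = 0.2979.
C = 0.005008 × 0.2979 = 0.00149 kg/m³.

0.00149 kg/m³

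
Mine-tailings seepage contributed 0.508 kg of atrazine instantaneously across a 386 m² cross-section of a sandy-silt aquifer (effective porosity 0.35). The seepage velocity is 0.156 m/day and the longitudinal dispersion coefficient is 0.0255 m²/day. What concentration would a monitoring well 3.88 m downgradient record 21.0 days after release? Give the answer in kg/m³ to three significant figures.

For an instantaneous plane source, C(x,t) = M/(n_e·A·√(4πDt)) · exp(−(x−vt)²/(4Dt)), with n_e·A the pore (flow) area.
Plume center vt = 0.156 × 21.0 = 3.276 m, so the well at 3.88 m is 0.604 m downgradient of the peak.
√(4πDt) = 2.594 m, giving peak height M/(n_e·A·√(4πDt)) = 0.508/(0.35 × 386 × 2.594) = 0.001450 kg/m³.
(x−vt)²/(4Dt) = (0.604)²/(4 × 0.0255 × 21.0) = 0.1703; exp(−0.1703) = 0.8434.
C = 0.001450 × 0.8434 = 0.00122 kg/m³.

0.00122 kg/m³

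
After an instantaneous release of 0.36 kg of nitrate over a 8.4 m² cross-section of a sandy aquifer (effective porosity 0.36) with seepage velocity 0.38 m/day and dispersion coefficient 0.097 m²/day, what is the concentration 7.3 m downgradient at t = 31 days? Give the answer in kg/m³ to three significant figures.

0.00365 kg/m³

For an instantaneous plane source, C(x,t) = M/(n_e·A·√(4πDt)) · exp(−(x−vt)²/(4Dt)), with n_e·A the pore (flow) area.
Plume center vt = 0.38 × 31 = 11.78 m, so the well at 7.3 m is 4.48 m upgradient of the peak.
√(4πDt) = 6.147 m, giving peak height M/(n_e·A·√(4πDt)) = 0.36/(0.36 × 8.4 × 6.147) = 0.01937 kg/m³.
(x−vt)²/(4Dt) = (-4.48)²/(4 × 0.097 × 31) = 1.669; exp(−1.669) = 0.1884.
C = 0.01937 × 0.1884 = 0.00365 kg/m³.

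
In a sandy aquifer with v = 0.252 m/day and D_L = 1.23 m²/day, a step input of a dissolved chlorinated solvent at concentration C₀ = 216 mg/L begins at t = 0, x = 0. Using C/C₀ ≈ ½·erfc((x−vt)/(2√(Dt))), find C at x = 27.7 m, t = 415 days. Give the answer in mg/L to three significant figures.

214 mg/L

For a continuous step input, C/C₀ ≈ ½·erfc((x−vt)/(2√(Dt))).
vt = 0.252 × 415 = 104.58 m and 2√(Dt) = 2√(1.23 × 415) = 45.19 m.
Argument (x−vt)/(2√(Dt)) = (27.7 − 104.58)/45.19 = -1.701; ½·erfc(-1.701) = 0.9919.
C = 216 × 0.9919 = 214 mg/L.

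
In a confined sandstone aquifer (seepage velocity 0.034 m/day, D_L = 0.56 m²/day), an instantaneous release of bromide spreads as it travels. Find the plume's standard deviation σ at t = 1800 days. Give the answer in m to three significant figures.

Dispersive spreading gives a Gaussian with σ² = 2Dt; advection only shifts the center.
σ = √(2 × 0.56 × 1800) = 44.9 m.

44.9 m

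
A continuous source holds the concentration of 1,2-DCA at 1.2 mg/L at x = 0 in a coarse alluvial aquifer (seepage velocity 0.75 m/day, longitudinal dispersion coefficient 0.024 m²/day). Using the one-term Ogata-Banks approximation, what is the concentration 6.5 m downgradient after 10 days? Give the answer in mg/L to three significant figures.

1.11 mg/L

For a continuous step input, C/C₀ ≈ ½·erfc((x−vt)/(2√(Dt))).
vt = 0.75 × 10 = 7.5 m and 2√(Dt) = 2√(0.024 × 10) = 0.9798 m.
Argument (x−vt)/(2√(Dt)) = (6.5 − 7.5)/0.9798 = -1.021; ½·erfc(-1.021) = 0.9256.
C = 1.2 × 0.9256 = 1.11 mg/L.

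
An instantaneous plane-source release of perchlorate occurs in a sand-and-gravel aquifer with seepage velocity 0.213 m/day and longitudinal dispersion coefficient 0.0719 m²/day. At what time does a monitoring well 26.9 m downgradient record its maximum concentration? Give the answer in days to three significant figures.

For the 1D instantaneous-source solution, setting ∂C/∂t = 0 at fixed x gives v²t² + 2Dt − x² = 0, so t = (√(D² + v²x²) − D)/v².
√(D² + v²x²) = √(0.0719² + 0.213² × 26.9²) = 5.730; v² = 0.045369.
t = (5.730 − 0.0719)/0.045369 = 125 days (vs. the pure-advection estimate x/v = 126 d).

125 days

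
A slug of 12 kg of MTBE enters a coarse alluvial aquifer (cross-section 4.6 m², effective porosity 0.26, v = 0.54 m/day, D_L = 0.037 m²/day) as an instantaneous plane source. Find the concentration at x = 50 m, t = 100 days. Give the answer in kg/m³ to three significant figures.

0.499 kg/m³

For an instantaneous plane source, C(x,t) = M/(n_e·A·√(4πDt)) · exp(−(x−vt)²/(4Dt)), with n_e·A the pore (flow) area.
Plume center vt = 0.54 × 100 = 54 m, so the well at 50 m is 4 m upgradient of the peak.
√(4πDt) = 6.819 m, giving peak height M/(n_e·A·√(4πDt)) = 12/(0.26 × 4.6 × 6.819) = 1.471 kg/m³.
(x−vt)²/(4Dt) = (-4)²/(4 × 0.037 × 100) = 1.081; exp(−1.081) = 0.3393.
C = 1.471 × 0.3393 = 0.499 kg/m³.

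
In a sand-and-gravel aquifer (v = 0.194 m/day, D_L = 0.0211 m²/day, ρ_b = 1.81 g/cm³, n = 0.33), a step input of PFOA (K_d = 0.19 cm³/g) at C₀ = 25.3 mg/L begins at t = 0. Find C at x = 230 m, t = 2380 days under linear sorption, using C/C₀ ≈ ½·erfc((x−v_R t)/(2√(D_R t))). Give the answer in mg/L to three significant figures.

Retardation factor R = 1 + ρ_b·K_d/n = 1 + 1.81 × 0.19/0.33 = 2.042.
Sorption retards both mechanisms: v_R = v/R = 0.09500 m/day, D_R = D/R = 0.01033 m²/day.
v_R·t = 0.09500 × 2380 = 226.1 m; 2√(D_R t) = 9.917 m; argument = (230 − 226.1)/9.917 = 0.3933.
C = C₀ × ½·erfc(0.3933) = 25.3 × 0.2890 = 7.31 mg/L.

7.31 mg/L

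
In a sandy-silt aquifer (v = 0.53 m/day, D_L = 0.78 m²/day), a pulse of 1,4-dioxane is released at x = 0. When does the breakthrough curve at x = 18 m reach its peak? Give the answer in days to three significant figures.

31.3 days

For the 1D instantaneous-source solution, setting ∂C/∂t = 0 at fixed x gives v²t² + 2Dt − x² = 0, so t = (√(D² + v²x²) − D)/v².
√(D² + v²x²) = √(0.78² + 0.53² × 18²) = 9.572; v² = 0.2809.
t = (9.572 − 0.78)/0.2809 = 31.3 days (vs. the pure-advection estimate x/v = 34.0 d).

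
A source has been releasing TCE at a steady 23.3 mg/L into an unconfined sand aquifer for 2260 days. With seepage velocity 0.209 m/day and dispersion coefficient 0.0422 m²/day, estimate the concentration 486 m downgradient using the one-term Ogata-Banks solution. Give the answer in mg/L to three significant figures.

For a continuous step input, C/C₀ ≈ ½·erfc((x−vt)/(2√(Dt))).
vt = 0.209 × 2260 = 472.34 m and 2√(Dt) = 2√(0.0422 × 2260) = 19.53 m.
Argument (x−vt)/(2√(Dt)) = (486 − 472.34)/19.53 = 0.6994; ½·erfc(0.6994) = 0.1613.
C = 23.3 × 0.1613 = 3.76 mg/L.

3.76 mg/L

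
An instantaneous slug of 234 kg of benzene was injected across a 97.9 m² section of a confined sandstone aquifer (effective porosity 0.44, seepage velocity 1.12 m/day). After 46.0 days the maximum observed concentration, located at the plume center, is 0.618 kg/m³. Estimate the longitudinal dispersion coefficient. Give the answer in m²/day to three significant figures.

At the plume center C_max = M/(n_e·A·√(4πDt)), so D = M²/(4πt·(n_e·A·C_max)²).
n_e·A·C_max = 0.44 × 97.9 × 0.618 = 26.62 kg/m.
D = 234²/(4π × 46.0 × 26.62²) = 0.134 m²/day.

0.134 m²/day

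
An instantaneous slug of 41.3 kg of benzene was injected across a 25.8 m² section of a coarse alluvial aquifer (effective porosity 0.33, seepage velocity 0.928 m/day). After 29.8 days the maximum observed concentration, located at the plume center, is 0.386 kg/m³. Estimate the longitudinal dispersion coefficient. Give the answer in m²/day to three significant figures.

At the plume center C_max = M/(n_e·A·√(4πDt)), so D = M²/(4πt·(n_e·A·C_max)²).
n_e·A·C_max = 0.33 × 25.8 × 0.386 = 3.286 kg/m.
D = 41.3²/(4π × 29.8 × 3.286²) = 0.422 m²/day.

0.422 m²/day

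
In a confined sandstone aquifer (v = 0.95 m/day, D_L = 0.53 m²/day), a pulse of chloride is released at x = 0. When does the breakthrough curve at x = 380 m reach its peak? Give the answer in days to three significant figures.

For the 1D instantaneous-source solution, setting ∂C/∂t = 0 at fixed x gives v²t² + 2Dt − x² = 0, so t = (√(D² + v²x²) − D)/v².
√(D² + v²x²) = √(0.53² + 0.95² × 380²) = 361.0; v² = 0.9025.
t = (361.0 − 0.53)/0.9025 = 399 days (vs. the pure-advection estimate x/v = 400 d).

399 days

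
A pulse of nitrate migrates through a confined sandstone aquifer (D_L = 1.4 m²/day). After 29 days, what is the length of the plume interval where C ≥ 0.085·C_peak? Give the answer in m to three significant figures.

The plume is Gaussian with σ = √(2Dt) = √(2 × 1.4 × 29) = 9.011 m.
C/C_peak = exp(−Δx²/(2σ²)) = 0.085 ⇒ Δx = σ·√(−2 ln 0.085) = 9.011 × 2.220 = 20.00 m.
Width = 2Δx = 40.0 m.

40.0 m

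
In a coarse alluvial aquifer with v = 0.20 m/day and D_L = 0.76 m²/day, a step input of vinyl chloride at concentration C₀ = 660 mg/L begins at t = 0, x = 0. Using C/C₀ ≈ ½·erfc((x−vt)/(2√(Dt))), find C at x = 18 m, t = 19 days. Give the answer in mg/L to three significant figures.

2.72 mg/L

For a continuous step input, C/C₀ ≈ ½·erfc((x−vt)/(2√(Dt))).
vt = 0.20 × 19 = 3.8 m and 2√(Dt) = 2√(0.76 × 19) = 7.600 m.
Argument (x−vt)/(2√(Dt)) = (18 − 3.8)/7.600 = 1.868; ½·erfc(1.868) = 0.004124.
C = 660 × 0.004124 = 2.72 mg/L.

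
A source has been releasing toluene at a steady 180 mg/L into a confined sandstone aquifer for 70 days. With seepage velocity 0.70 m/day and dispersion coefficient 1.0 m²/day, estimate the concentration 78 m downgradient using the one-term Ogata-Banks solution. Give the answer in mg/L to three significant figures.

1.28 mg/L

For a continuous step input, C/C₀ ≈ ½·erfc((x−vt)/(2√(Dt))).
vt = 0.70 × 70 = 49 m and 2√(Dt) = 2√(1.0 × 70) = 16.73 m.
Argument (x−vt)/(2√(Dt)) = (78 − 49)/16.73 = 1.733; ½·erfc(1.733) = 0.007126.
C = 180 × 0.007126 = 1.28 mg/L.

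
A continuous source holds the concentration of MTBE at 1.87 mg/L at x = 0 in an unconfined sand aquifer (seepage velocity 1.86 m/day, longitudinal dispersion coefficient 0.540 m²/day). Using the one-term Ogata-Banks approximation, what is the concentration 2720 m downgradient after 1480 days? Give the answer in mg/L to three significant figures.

For a continuous step input, C/C₀ ≈ ½·erfc((x−vt)/(2√(Dt))).
vt = 1.86 × 1480 = 2752.8 m and 2√(Dt) = 2√(0.540 × 1480) = 56.54 m.
Argument (x−vt)/(2√(Dt)) = (2720 − 2752.8)/56.54 = -0.5801; ½·erfc(-0.5801) = 0.7940.
C = 1.87 × 0.7940 = 1.48 mg/L.

1.48 mg/L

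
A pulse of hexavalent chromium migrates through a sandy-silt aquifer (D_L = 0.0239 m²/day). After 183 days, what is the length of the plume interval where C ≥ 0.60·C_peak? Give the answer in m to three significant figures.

The plume is Gaussian with σ = √(2Dt) = √(2 × 0.0239 × 183) = 2.958 m.
C/C_peak = exp(−Δx²/(2σ²)) = 0.60 ⇒ Δx = σ·√(−2 ln 0.60) = 2.958 × 1.011 = 2.991 m.
Width = 2Δx = 5.98 m.

5.98 m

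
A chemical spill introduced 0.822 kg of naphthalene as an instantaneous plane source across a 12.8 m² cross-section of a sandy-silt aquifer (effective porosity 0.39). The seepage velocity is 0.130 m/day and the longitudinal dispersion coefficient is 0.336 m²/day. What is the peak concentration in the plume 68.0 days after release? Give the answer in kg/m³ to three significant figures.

0.00972 kg/m³

The peak of an instantaneous 1D plume sits at x = vt; there the Gaussian factor is 1 and C_max = M/(n_e·A·√(4πDt)), where n_e·A is the pore area the mass is dissolved in.
√(4πDt) = √(4π × 0.336 × 68.0) = 16.94 m, so C_max = 0.822/(0.39 × 12.8 × 16.94) = 0.00972 kg/m³.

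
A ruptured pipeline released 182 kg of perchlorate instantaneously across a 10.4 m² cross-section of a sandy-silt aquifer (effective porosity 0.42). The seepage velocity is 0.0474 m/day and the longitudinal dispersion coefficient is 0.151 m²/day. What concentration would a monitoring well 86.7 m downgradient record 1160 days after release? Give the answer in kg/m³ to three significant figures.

0.211 kg/m³

For an instantaneous plane source, C(x,t) = M/(n_e·A·√(4πDt)) · exp(−(x−vt)²/(4Dt)), with n_e·A the pore (flow) area.
Plume center vt = 0.0474 × 1160 = 54.984 m, so the well at 86.7 m is 31.716 m downgradient of the peak.
√(4πDt) = 46.92 m, giving peak height M/(n_e·A·√(4πDt)) = 182/(0.42 × 10.4 × 46.92) = 0.8880 kg/m³.
(x−vt)²/(4Dt) = (31.716)²/(4 × 0.151 × 1160) = 1.436; exp(−1.436) = 0.2379.
C = 0.8880 × 0.2379 = 0.211 kg/m³.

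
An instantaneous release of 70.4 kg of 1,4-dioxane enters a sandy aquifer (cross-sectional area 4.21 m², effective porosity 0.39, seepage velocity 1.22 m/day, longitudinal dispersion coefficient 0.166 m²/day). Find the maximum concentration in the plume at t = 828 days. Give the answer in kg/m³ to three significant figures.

The peak of an instantaneous 1D plume sits at x = vt; there the Gaussian factor is 1 and C_max = M/(n_e·A·√(4πDt)), where n_e·A is the pore area the mass is dissolved in.
√(4πDt) = √(4π × 0.166 × 828) = 41.56 m, so C_max = 70.4/(0.39 × 4.21 × 41.56) = 1.03 kg/m³.

1.03 kg/m³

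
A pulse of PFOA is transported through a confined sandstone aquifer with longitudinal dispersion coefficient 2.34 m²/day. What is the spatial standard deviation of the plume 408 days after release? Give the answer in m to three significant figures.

Dispersive spreading gives a Gaussian with σ² = 2Dt; advection only shifts the center.
σ = √(2 × 2.34 × 408) = 43.7 m.

43.7 m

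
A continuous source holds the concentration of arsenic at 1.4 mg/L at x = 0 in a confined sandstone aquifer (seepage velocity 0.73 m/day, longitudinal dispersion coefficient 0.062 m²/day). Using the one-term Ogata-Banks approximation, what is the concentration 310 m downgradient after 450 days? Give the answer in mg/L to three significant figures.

For a continuous step input, C/C₀ ≈ ½·erfc((x−vt)/(2√(Dt))).
vt = 0.73 × 450 = 328.5 m and 2√(Dt) = 2√(0.062 × 450) = 10.56 m.
Argument (x−vt)/(2√(Dt)) = (310 − 328.5)/10.56 = -1.752; ½·erfc(-1.752) = 0.9934.
C = 1.4 × 0.9934 = 1.39 mg/L.

1.39 mg/L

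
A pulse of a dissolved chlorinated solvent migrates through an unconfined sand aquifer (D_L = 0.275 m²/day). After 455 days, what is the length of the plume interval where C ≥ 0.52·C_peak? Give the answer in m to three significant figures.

36.2 m

The plume is Gaussian with σ = √(2Dt) = √(2 × 0.275 × 455) = 15.82 m.
C/C_peak = exp(−Δx²/(2σ²)) = 0.52 ⇒ Δx = σ·√(−2 ln 0.52) = 15.82 × 1.144 = 18.10 m.
Width = 2Δx = 36.2 m.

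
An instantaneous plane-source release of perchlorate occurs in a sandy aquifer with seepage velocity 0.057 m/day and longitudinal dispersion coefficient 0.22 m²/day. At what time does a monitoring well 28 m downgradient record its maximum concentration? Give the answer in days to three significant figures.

428 days

For the 1D instantaneous-source solution, setting ∂C/∂t = 0 at fixed x gives v²t² + 2Dt − x² = 0, so t = (√(D² + v²x²) − D)/v².
√(D² + v²x²) = √(0.22² + 0.057² × 28²) = 1.611; v² = 0.003249.
t = (1.611 − 0.22)/0.003249 = 428 days (vs. the pure-advection estimate x/v = 491 d).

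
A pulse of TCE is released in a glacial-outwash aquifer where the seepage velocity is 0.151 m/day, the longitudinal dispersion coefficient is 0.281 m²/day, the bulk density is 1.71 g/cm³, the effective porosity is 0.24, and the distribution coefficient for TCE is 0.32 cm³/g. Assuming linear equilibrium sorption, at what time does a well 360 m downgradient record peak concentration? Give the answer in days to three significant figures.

7780 days

Retardation factor R = 1 + ρ_b·K_d/n = 1 + 1.71 × 0.32/0.24 = 3.280.
Sorption retards both mechanisms: v_R = v/R = 0.04604 m/day, D_R = D/R = 0.08567 m²/day.
Peak time from v_R²t² + 2D_R t − x² = 0: t = (√(D_R² + v_R²x²) − D_R)/v_R².
√(D_R² + v_R²x²) = √(0.08567² + 0.04604² × 360²) = 16.57; v_R² = 0.002120.
t = (16.57 − 0.08567)/0.002120 = 7780 days.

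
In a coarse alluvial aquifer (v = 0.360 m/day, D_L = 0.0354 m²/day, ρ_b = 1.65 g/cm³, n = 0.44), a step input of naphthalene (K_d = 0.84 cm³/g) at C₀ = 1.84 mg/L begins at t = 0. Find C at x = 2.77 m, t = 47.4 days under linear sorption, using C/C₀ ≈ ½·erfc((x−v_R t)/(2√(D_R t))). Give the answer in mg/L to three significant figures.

1.72 mg/L

Retardation factor R = 1 + ρ_b·K_d/n = 1 + 1.65 × 0.84/0.44 = 4.150.
Sorption retards both mechanisms: v_R = v/R = 0.08675 m/day, D_R = D/R = 0.008530 m²/day.
v_R·t = 0.08675 × 47.4 = 4.11195 m; 2√(D_R t) = 1.272 m; argument = (2.77 − 4.11195)/1.272 = -1.055.
C = C₀ × ½·erfc(-1.055) = 1.84 × 0.9321 = 1.72 mg/L.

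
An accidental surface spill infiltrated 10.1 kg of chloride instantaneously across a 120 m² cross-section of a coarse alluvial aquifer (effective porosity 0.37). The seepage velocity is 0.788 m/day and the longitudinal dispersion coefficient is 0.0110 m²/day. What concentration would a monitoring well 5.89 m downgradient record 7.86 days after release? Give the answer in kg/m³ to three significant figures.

For an instantaneous plane source, C(x,t) = M/(n_e·A·√(4πDt)) · exp(−(x−vt)²/(4Dt)), with n_e·A the pore (flow) area.
Plume center vt = 0.788 × 7.86 = 6.19368 m, so the well at 5.89 m is 0.30368 m upgradient of the peak.
√(4πDt) = 1.042 m, giving peak height M/(n_e·A·√(4πDt)) = 10.1/(0.37 × 120 × 1.042) = 0.2183 kg/m³.
(x−vt)²/(4Dt) = (-0.30368)²/(4 × 0.0110 × 7.86) = 0.2667; exp(−0.2667) = 0.7659.
C = 0.2183 × 0.7659 = 0.167 kg/m³.

0.167 kg/m³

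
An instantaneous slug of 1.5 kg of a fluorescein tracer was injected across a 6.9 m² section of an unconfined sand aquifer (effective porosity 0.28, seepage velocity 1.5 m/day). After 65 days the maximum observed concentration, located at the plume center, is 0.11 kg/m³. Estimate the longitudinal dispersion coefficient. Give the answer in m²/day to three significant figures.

0.0610 m²/day

At the plume center C_max = M/(n_e·A·√(4πDt)), so D = M²/(4πt·(n_e·A·C_max)²).
n_e·A·C_max = 0.28 × 6.9 × 0.11 = 0.2125 kg/m.
D = 1.5²/(4π × 65 × 0.2125²) = 0.0610 m²/day.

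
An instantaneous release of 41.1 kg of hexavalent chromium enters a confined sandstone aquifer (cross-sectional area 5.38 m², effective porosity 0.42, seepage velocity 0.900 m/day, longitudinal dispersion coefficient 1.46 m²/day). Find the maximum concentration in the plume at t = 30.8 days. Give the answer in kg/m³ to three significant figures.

The peak of an instantaneous 1D plume sits at x = vt; there the Gaussian factor is 1 and C_max = M/(n_e·A·√(4πDt)), where n_e·A is the pore area the mass is dissolved in.
√(4πDt) = √(4π × 1.46 × 30.8) = 23.77 m, so C_max = 41.1/(0.42 × 5.38 × 23.77) = 0.765 kg/m³.

0.765 kg/m³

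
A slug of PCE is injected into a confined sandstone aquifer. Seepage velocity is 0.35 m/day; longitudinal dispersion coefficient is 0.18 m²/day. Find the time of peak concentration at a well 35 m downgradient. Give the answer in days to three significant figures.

For the 1D instantaneous-source solution, setting ∂C/∂t = 0 at fixed x gives v²t² + 2Dt − x² = 0, so t = (√(D² + v²x²) − D)/v².
√(D² + v²x²) = √(0.18² + 0.35² × 35²) = 12.25; v² = 0.1225.
t = (12.25 − 0.18)/0.1225 = 98.5 days (vs. the pure-advection estimate x/v = 100 d).

98.5 days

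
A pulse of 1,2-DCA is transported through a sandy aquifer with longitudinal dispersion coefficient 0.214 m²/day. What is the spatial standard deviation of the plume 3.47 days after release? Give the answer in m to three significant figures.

1.22 m

Dispersive spreading gives a Gaussian with σ² = 2Dt; advection only shifts the center.
σ = √(2 × 0.214 × 3.47) = 1.22 m.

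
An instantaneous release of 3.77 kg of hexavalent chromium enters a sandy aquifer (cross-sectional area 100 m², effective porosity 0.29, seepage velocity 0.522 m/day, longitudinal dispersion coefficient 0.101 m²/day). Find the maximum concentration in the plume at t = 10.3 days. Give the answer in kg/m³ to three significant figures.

0.0360 kg/m³

The peak of an instantaneous 1D plume sits at x = vt; there the Gaussian factor is 1 and C_max = M/(n_e·A·√(4πDt)), where n_e·A is the pore area the mass is dissolved in.
√(4πDt) = √(4π × 0.101 × 10.3) = 3.616 m, so C_max = 3.77/(0.29 × 100 × 3.616) = 0.0360 kg/m³.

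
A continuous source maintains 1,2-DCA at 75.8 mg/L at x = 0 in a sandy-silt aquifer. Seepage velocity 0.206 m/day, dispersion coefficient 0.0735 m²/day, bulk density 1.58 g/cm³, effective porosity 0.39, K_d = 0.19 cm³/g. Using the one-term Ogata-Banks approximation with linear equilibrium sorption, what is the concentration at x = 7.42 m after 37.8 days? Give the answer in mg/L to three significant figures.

Retardation factor R = 1 + ρ_b·K_d/n = 1 + 1.58 × 0.19/0.39 = 1.770.
Sorption retards both mechanisms: v_R = v/R = 0.1164 m/day, D_R = D/R = 0.04153 m²/day.
v_R·t = 0.1164 × 37.8 = 4.39992 m; 2√(D_R t) = 2.506 m; argument = (7.42 − 4.39992)/2.506 = 1.205.
C = C₀ × ½·erfc(1.205) = 75.8 × 0.04418 = 3.35 mg/L.

3.35 mg/L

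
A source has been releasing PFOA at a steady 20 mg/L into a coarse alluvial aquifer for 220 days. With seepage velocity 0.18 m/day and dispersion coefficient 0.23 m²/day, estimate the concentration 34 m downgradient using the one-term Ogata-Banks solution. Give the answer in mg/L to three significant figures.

For a continuous step input, C/C₀ ≈ ½·erfc((x−vt)/(2√(Dt))).
vt = 0.18 × 220 = 39.6 m and 2√(Dt) = 2√(0.23 × 220) = 14.23 m.
Argument (x−vt)/(2√(Dt)) = (34 − 39.6)/14.23 = -0.3935; ½·erfc(-0.3935) = 0.7111.
C = 20 × 0.7111 = 14.2 mg/L.

14.2 mg/L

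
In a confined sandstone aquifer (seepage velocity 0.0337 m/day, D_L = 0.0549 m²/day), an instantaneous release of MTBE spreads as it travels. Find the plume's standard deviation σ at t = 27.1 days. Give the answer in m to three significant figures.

Dispersive spreading gives a Gaussian with σ² = 2Dt; advection only shifts the center.
σ = √(2 × 0.0549 × 27.1) = 1.72 m.

1.72 m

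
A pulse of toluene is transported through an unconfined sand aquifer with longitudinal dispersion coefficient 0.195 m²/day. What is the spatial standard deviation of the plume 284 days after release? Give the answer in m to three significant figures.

10.5 m

Dispersive spreading gives a Gaussian with σ² = 2Dt; advection only shifts the center.
σ = √(2 × 0.195 × 284) = 10.5 m.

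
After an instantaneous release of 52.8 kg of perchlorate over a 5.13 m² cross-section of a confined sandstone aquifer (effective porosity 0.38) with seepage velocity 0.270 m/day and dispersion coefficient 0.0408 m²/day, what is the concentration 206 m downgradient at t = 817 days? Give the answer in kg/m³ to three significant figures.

For an instantaneous plane source, C(x,t) = M/(n_e·A·√(4πDt)) · exp(−(x−vt)²/(4Dt)), with n_e·A the pore (flow) area.
Plume center vt = 0.270 × 817 = 220.59 m, so the well at 206 m is 14.59 m upgradient of the peak.
√(4πDt) = 20.47 m, giving peak height M/(n_e·A·√(4πDt)) = 52.8/(0.38 × 5.13 × 20.47) = 1.323 kg/m³.
(x−vt)²/(4Dt) = (-14.59)²/(4 × 0.0408 × 817) = 1.596; exp(−1.596) = 0.2027.
C = 1.323 × 0.2027 = 0.268 kg/m³.

0.268 kg/m³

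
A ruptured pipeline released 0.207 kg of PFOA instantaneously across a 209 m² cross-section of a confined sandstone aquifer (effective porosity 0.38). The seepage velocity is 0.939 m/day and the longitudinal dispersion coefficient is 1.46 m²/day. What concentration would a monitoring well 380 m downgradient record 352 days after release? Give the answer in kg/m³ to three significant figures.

For an instantaneous plane source, C(x,t) = M/(n_e·A·√(4πDt)) · exp(−(x−vt)²/(4Dt)), with n_e·A the pore (flow) area.
Plume center vt = 0.939 × 352 = 330.528 m, so the well at 380 m is 49.472 m downgradient of the peak.
√(4πDt) = 80.36 m, giving peak height M/(n_e·A·√(4πDt)) = 0.207/(0.38 × 209 × 80.36) = 3.243e-05 kg/m³.
(x−vt)²/(4Dt) = (49.472)²/(4 × 1.46 × 352) = 1.191; exp(−1.191) = 0.3039.
C = 3.243e-05 × 0.3039 = 9.86e-06 kg/m³.

9.86e-06 kg/m³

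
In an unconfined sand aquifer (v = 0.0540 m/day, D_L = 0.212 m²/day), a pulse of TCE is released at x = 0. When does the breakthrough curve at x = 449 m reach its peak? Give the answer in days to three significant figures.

8240 days

For the 1D instantaneous-source solution, setting ∂C/∂t = 0 at fixed x gives v²t² + 2Dt − x² = 0, so t = (√(D² + v²x²) − D)/v².
√(D² + v²x²) = √(0.212² + 0.0540² × 449²) = 24.25; v² = 0.002916.
t = (24.25 − 0.212)/0.002916 = 8240 days (vs. the pure-advection estimate x/v = 8310 d).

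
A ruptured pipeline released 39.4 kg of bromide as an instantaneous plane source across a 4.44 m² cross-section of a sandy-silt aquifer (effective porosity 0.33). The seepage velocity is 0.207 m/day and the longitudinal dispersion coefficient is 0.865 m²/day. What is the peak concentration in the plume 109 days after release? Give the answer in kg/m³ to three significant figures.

0.781 kg/m³

The peak of an instantaneous 1D plume sits at x = vt; there the Gaussian factor is 1 and C_max = M/(n_e·A·√(4πDt)), where n_e·A is the pore area the mass is dissolved in.
√(4πDt) = √(4π × 0.865 × 109) = 34.42 m, so C_max = 39.4/(0.33 × 4.44 × 34.42) = 0.781 kg/m³.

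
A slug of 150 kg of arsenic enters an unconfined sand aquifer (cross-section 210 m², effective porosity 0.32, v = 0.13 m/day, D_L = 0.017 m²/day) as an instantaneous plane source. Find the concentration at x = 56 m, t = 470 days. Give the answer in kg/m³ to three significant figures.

For an instantaneous plane source, C(x,t) = M/(n_e·A·√(4πDt)) · exp(−(x−vt)²/(4Dt)), with n_e·A the pore (flow) area.
Plume center vt = 0.13 × 470 = 61.1 m, so the well at 56 m is 5.1 m upgradient of the peak.
√(4πDt) = 10.02 m, giving peak height M/(n_e·A·√(4πDt)) = 150/(0.32 × 210 × 10.02) = 0.2228 kg/m³.
(x−vt)²/(4Dt) = (-5.1)²/(4 × 0.017 × 470) = 0.8138; exp(−0.8138) = 0.4432.
C = 0.2228 × 0.4432 = 0.0987 kg/m³.

0.0987 kg/m³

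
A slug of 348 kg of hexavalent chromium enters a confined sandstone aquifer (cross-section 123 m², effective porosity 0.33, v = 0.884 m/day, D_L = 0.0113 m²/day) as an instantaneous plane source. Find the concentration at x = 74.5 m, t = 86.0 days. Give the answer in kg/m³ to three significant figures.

1.35 kg/m³

For an instantaneous plane source, C(x,t) = M/(n_e·A·√(4πDt)) · exp(−(x−vt)²/(4Dt)), with n_e·A the pore (flow) area.
Plume center vt = 0.884 × 86.0 = 76.024 m, so the well at 74.5 m is 1.524 m upgradient of the peak.
√(4πDt) = 3.495 m, giving peak height M/(n_e·A·√(4πDt)) = 348/(0.33 × 123 × 3.495) = 2.453 kg/m³.
(x−vt)²/(4Dt) = (-1.524)²/(4 × 0.0113 × 86.0) = 0.5975; exp(−0.5975) = 0.5502.
C = 2.453 × 0.5502 = 1.35 kg/m³.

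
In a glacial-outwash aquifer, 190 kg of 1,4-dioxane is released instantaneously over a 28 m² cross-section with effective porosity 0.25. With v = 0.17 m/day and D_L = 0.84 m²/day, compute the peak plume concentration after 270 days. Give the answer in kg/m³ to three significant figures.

0.508 kg/m³

The peak of an instantaneous 1D plume sits at x = vt; there the Gaussian factor is 1 and C_max = M/(n_e·A·√(4πDt)), where n_e·A is the pore area the mass is dissolved in.
√(4πDt) = √(4π × 0.84 × 270) = 53.39 m, so C_max = 190/(0.25 × 28 × 53.39) = 0.508 kg/m³.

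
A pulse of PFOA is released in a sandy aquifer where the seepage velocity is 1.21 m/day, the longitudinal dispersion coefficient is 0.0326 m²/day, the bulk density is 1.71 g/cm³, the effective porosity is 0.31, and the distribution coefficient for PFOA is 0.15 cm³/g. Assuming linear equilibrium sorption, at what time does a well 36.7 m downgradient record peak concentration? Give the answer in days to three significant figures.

Retardation factor R = 1 + ρ_b·K_d/n = 1 + 1.71 × 0.15/0.31 = 1.827.
Sorption retards both mechanisms: v_R = v/R = 0.6623 m/day, D_R = D/R = 0.01784 m²/day.
Peak time from v_R²t² + 2D_R t − x² = 0: t = (√(D_R² + v_R²x²) − D_R)/v_R².
√(D_R² + v_R²x²) = √(0.01784² + 0.6623² × 36.7²) = 24.31; v_R² = 0.4386.
t = (24.31 − 0.01784)/0.4386 = 55.4 days.

55.4 days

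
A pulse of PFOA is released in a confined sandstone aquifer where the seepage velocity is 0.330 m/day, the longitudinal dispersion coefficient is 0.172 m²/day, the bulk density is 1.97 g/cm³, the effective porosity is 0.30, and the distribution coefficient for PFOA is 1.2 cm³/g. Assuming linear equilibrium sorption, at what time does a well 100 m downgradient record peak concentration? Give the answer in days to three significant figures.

2680 days

Retardation factor R = 1 + ρ_b·K_d/n = 1 + 1.97 × 1.2/0.30 = 8.880.
Sorption retards both mechanisms: v_R = v/R = 0.03716 m/day, D_R = D/R = 0.01937 m²/day.
Peak time from v_R²t² + 2D_R t − x² = 0: t = (√(D_R² + v_R²x²) − D_R)/v_R².
√(D_R² + v_R²x²) = √(0.01937² + 0.03716² × 100²) = 3.716; v_R² = 0.001381.
t = (3.716 − 0.01937)/0.001381 = 2680 days.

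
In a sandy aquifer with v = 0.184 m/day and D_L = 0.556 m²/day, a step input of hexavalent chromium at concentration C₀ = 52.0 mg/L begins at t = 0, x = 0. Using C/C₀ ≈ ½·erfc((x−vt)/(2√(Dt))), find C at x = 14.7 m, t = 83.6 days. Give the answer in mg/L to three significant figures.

For a continuous step input, C/C₀ ≈ ½·erfc((x−vt)/(2√(Dt))).
vt = 0.184 × 83.6 = 15.3824 m and 2√(Dt) = 2√(0.556 × 83.6) = 13.64 m.
Argument (x−vt)/(2√(Dt)) = (14.7 − 15.3824)/13.64 = -0.05003; ½·erfc(-0.05003) = 0.5282.
C = 52.0 × 0.5282 = 27.5 mg/L.

27.5 mg/L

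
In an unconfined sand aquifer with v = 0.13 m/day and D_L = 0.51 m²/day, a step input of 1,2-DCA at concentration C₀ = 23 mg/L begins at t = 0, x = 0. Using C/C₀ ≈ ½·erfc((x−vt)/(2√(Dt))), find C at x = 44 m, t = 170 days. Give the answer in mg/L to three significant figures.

For a continuous step input, C/C₀ ≈ ½·erfc((x−vt)/(2√(Dt))).
vt = 0.13 × 170 = 22.1 m and 2√(Dt) = 2√(0.51 × 170) = 18.62 m.
Argument (x−vt)/(2√(Dt)) = (44 − 22.1)/18.62 = 1.176; ½·erfc(1.176) = 0.04814.
C = 23 × 0.04814 = 1.11 mg/L.

1.11 mg/L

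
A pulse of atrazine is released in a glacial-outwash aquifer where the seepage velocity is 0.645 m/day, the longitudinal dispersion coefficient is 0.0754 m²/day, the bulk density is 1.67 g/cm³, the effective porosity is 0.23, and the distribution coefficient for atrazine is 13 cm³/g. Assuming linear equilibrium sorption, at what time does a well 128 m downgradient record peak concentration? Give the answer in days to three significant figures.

Retardation factor R = 1 + ρ_b·K_d/n = 1 + 1.67 × 13/0.23 = 95.39.
Sorption retards both mechanisms: v_R = v/R = 0.006762 m/day, D_R = D/R = 0.0007904 m²/day.
Peak time from v_R²t² + 2D_R t − x² = 0: t = (√(D_R² + v_R²x²) − D_R)/v_R².
√(D_R² + v_R²x²) = √(0.0007904² + 0.006762² × 128²) = 0.8655; v_R² = 4.572e-05.
t = (0.8655 − 0.0007904)/4.572e-05 = 18900 days.

18900 days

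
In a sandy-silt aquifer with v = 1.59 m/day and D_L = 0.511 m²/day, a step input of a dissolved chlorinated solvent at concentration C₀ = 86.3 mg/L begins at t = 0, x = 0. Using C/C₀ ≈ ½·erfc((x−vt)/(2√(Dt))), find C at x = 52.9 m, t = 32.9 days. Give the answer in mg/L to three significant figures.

39.7 mg/L

For a continuous step input, C/C₀ ≈ ½·erfc((x−vt)/(2√(Dt))).
vt = 1.59 × 32.9 = 52.311 m and 2√(Dt) = 2√(0.511 × 32.9) = 8.200 m.
Argument (x−vt)/(2√(Dt)) = (52.9 − 52.311)/8.200 = 0.07183; ½·erfc(0.07183) = 0.4595.
C = 86.3 × 0.4595 = 39.7 mg/L.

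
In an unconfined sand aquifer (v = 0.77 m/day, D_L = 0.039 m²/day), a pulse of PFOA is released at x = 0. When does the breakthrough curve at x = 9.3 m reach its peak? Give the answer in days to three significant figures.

12.0 days

For the 1D instantaneous-source solution, setting ∂C/∂t = 0 at fixed x gives v²t² + 2Dt − x² = 0, so t = (√(D² + v²x²) − D)/v².
√(D² + v²x²) = √(0.039² + 0.77² × 9.3²) = 7.161; v² = 0.5929.
t = (7.161 − 0.039)/0.5929 = 12.0 days (vs. the pure-advection estimate x/v = 12.1 d).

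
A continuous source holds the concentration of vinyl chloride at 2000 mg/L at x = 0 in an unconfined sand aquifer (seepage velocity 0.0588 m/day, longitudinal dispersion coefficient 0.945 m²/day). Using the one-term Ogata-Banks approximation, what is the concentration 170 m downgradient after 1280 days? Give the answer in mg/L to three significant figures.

54.1 mg/L

For a continuous step input, C/C₀ ≈ ½·erfc((x−vt)/(2√(Dt))).
vt = 0.0588 × 1280 = 75.264 m and 2√(Dt) = 2√(0.945 × 1280) = 69.56 m.
Argument (x−vt)/(2√(Dt)) = (170 − 75.264)/69.56 = 1.362; ½·erfc(1.362) = 0.02704.
C = 2000 × 0.02704 = 54.1 mg/L.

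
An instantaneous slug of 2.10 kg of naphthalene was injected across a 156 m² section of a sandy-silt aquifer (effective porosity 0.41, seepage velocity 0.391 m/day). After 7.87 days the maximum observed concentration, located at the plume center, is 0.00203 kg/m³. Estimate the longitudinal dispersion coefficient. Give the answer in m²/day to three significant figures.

2.65 m²/day

At the plume center C_max = M/(n_e·A·√(4πDt)), so D = M²/(4πt·(n_e·A·C_max)²).
n_e·A·C_max = 0.41 × 156 × 0.00203 = 0.1298 kg/m.
D = 2.10²/(4π × 7.87 × 0.1298²) = 2.65 m²/day.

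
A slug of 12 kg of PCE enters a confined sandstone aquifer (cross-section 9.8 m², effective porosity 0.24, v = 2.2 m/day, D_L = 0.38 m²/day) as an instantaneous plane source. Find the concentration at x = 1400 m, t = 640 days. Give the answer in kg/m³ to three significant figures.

For an instantaneous plane source, C(x,t) = M/(n_e·A·√(4πDt)) · exp(−(x−vt)²/(4Dt)), with n_e·A the pore (flow) area.
Plume center vt = 2.2 × 640 = 1408 m, so the well at 1400 m is 8 m upgradient of the peak.
√(4πDt) = 55.28 m, giving peak height M/(n_e·A·√(4πDt)) = 12/(0.24 × 9.8 × 55.28) = 0.09229 kg/m³.
(x−vt)²/(4Dt) = (-8)²/(4 × 0.38 × 640) = 0.06579; exp(−0.06579) = 0.9363.
C = 0.09229 × 0.9363 = 0.0864 kg/m³.

0.0864 kg/m³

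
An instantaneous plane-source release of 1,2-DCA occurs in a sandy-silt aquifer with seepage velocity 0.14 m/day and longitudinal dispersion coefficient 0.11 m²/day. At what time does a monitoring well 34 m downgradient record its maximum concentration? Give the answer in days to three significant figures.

237 days

For the 1D instantaneous-source solution, setting ∂C/∂t = 0 at fixed x gives v²t² + 2Dt − x² = 0, so t = (√(D² + v²x²) − D)/v².
√(D² + v²x²) = √(0.11² + 0.14² × 34²) = 4.761; v² = 0.0196.
t = (4.761 − 0.11)/0.0196 = 237 days (vs. the pure-advection estimate x/v = 243 d).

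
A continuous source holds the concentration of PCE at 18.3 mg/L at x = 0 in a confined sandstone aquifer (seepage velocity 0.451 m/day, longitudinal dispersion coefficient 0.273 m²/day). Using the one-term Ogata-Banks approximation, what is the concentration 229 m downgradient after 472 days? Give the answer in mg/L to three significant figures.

For a continuous step input, C/C₀ ≈ ½·erfc((x−vt)/(2√(Dt))).
vt = 0.451 × 472 = 212.872 m and 2√(Dt) = 2√(0.273 × 472) = 22.70 m.
Argument (x−vt)/(2√(Dt)) = (229 − 212.872)/22.70 = 0.7105; ½·erfc(0.7105) = 0.1575.
C = 18.3 × 0.1575 = 2.88 mg/L.

2.88 mg/L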